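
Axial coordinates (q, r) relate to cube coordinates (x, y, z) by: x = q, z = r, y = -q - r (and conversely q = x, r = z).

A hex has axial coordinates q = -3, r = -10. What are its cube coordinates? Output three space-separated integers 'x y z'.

Answer: -3 13 -10

Derivation:
x = q = -3
z = r = -10
y = -x - z = -(-3) - (-10) = 13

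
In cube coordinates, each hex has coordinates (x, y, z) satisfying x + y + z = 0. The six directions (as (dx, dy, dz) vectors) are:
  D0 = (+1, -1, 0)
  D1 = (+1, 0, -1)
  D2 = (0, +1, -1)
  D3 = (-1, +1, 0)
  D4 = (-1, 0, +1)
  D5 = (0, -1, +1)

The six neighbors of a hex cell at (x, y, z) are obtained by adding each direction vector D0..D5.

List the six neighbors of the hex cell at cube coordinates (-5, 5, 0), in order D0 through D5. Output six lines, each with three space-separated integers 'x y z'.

Center: (-5, 5, 0). Add each direction:
  D0: (-5, 5, 0) + (1, -1, 0) = (-4, 4, 0)
  D1: (-5, 5, 0) + (1, 0, -1) = (-4, 5, -1)
  D2: (-5, 5, 0) + (0, 1, -1) = (-5, 6, -1)
  D3: (-5, 5, 0) + (-1, 1, 0) = (-6, 6, 0)
  D4: (-5, 5, 0) + (-1, 0, 1) = (-6, 5, 1)
  D5: (-5, 5, 0) + (0, -1, 1) = (-5, 4, 1)

Answer: -4 4 0
-4 5 -1
-5 6 -1
-6 6 0
-6 5 1
-5 4 1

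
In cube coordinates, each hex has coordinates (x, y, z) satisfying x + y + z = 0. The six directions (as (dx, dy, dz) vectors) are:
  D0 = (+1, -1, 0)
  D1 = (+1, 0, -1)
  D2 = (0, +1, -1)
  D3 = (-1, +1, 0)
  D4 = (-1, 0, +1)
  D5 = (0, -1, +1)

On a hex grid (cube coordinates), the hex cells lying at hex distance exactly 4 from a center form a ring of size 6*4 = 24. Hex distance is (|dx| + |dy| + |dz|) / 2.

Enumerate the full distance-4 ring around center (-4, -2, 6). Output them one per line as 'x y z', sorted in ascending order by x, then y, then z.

Answer: -8 -2 10
-8 -1 9
-8 0 8
-8 1 7
-8 2 6
-7 -3 10
-7 2 5
-6 -4 10
-6 2 4
-5 -5 10
-5 2 3
-4 -6 10
-4 2 2
-3 -6 9
-3 1 2
-2 -6 8
-2 0 2
-1 -6 7
-1 -1 2
0 -6 6
0 -5 5
0 -4 4
0 -3 3
0 -2 2

Derivation:
Walk ring at distance 4 from (-4, -2, 6):
Start at center + D4*4 = (-8, -2, 10)
  hex 0: (-8, -2, 10)
  hex 1: (-7, -3, 10)
  hex 2: (-6, -4, 10)
  hex 3: (-5, -5, 10)
  hex 4: (-4, -6, 10)
  hex 5: (-3, -6, 9)
  hex 6: (-2, -6, 8)
  hex 7: (-1, -6, 7)
  hex 8: (0, -6, 6)
  hex 9: (0, -5, 5)
  hex 10: (0, -4, 4)
  hex 11: (0, -3, 3)
  hex 12: (0, -2, 2)
  hex 13: (-1, -1, 2)
  hex 14: (-2, 0, 2)
  hex 15: (-3, 1, 2)
  hex 16: (-4, 2, 2)
  hex 17: (-5, 2, 3)
  hex 18: (-6, 2, 4)
  hex 19: (-7, 2, 5)
  hex 20: (-8, 2, 6)
  hex 21: (-8, 1, 7)
  hex 22: (-8, 0, 8)
  hex 23: (-8, -1, 9)
Sorted: 24 hexes.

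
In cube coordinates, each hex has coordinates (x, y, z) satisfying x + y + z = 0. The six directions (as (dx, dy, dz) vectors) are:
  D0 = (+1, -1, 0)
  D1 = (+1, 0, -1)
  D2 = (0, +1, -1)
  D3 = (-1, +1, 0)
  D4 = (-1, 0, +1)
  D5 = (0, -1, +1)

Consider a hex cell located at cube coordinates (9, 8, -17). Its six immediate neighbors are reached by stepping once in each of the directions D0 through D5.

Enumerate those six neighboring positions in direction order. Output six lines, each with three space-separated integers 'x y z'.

Center: (9, 8, -17). Add each direction:
  D0: (9, 8, -17) + (1, -1, 0) = (10, 7, -17)
  D1: (9, 8, -17) + (1, 0, -1) = (10, 8, -18)
  D2: (9, 8, -17) + (0, 1, -1) = (9, 9, -18)
  D3: (9, 8, -17) + (-1, 1, 0) = (8, 9, -17)
  D4: (9, 8, -17) + (-1, 0, 1) = (8, 8, -16)
  D5: (9, 8, -17) + (0, -1, 1) = (9, 7, -16)

Answer: 10 7 -17
10 8 -18
9 9 -18
8 9 -17
8 8 -16
9 7 -16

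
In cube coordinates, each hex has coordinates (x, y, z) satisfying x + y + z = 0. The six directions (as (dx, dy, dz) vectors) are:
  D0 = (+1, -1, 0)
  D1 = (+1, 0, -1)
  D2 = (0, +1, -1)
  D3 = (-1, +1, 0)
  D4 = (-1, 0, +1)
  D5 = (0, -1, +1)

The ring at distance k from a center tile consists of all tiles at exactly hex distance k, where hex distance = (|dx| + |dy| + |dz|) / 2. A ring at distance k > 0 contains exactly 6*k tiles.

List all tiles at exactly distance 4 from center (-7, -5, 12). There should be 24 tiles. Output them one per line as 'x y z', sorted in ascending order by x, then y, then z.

Answer: -11 -5 16
-11 -4 15
-11 -3 14
-11 -2 13
-11 -1 12
-10 -6 16
-10 -1 11
-9 -7 16
-9 -1 10
-8 -8 16
-8 -1 9
-7 -9 16
-7 -1 8
-6 -9 15
-6 -2 8
-5 -9 14
-5 -3 8
-4 -9 13
-4 -4 8
-3 -9 12
-3 -8 11
-3 -7 10
-3 -6 9
-3 -5 8

Derivation:
Walk ring at distance 4 from (-7, -5, 12):
Start at center + D4*4 = (-11, -5, 16)
  hex 0: (-11, -5, 16)
  hex 1: (-10, -6, 16)
  hex 2: (-9, -7, 16)
  hex 3: (-8, -8, 16)
  hex 4: (-7, -9, 16)
  hex 5: (-6, -9, 15)
  hex 6: (-5, -9, 14)
  hex 7: (-4, -9, 13)
  hex 8: (-3, -9, 12)
  hex 9: (-3, -8, 11)
  hex 10: (-3, -7, 10)
  hex 11: (-3, -6, 9)
  hex 12: (-3, -5, 8)
  hex 13: (-4, -4, 8)
  hex 14: (-5, -3, 8)
  hex 15: (-6, -2, 8)
  hex 16: (-7, -1, 8)
  hex 17: (-8, -1, 9)
  hex 18: (-9, -1, 10)
  hex 19: (-10, -1, 11)
  hex 20: (-11, -1, 12)
  hex 21: (-11, -2, 13)
  hex 22: (-11, -3, 14)
  hex 23: (-11, -4, 15)
Sorted: 24 hexes.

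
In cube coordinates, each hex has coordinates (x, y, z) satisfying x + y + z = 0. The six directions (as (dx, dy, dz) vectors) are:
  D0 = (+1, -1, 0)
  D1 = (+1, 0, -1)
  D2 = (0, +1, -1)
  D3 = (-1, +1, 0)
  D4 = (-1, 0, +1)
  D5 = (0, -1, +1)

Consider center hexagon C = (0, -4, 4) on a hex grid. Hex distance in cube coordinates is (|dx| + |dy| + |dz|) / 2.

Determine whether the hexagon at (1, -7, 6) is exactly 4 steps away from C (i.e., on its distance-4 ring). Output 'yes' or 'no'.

Answer: no

Derivation:
|px - cx| = |1 - 0| = 1
|py - cy| = |-7 - (-4)| = 3
|pz - cz| = |6 - 4| = 2
distance = (1+3+2)/2 = 6/2 = 3
radius = 4; distance != radius -> no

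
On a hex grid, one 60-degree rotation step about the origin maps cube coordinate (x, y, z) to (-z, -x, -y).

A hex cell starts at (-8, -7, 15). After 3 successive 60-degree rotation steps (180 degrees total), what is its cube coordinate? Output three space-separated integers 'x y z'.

Start: (-8, -7, 15)
Step 1: (-8, -7, 15) -> (-(15), -(-8), -(-7)) = (-15, 8, 7)
Step 2: (-15, 8, 7) -> (-(7), -(-15), -(8)) = (-7, 15, -8)
Step 3: (-7, 15, -8) -> (-(-8), -(-7), -(15)) = (8, 7, -15)

Answer: 8 7 -15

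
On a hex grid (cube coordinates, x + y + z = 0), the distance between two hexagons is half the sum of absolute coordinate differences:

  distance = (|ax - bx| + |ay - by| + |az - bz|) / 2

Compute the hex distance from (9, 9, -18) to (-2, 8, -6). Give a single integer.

|ax - bx| = |9 - (-2)| = 11
|ay - by| = |9 - 8| = 1
|az - bz| = |-18 - (-6)| = 12
distance = (11 + 1 + 12) / 2 = 24 / 2 = 12

Answer: 12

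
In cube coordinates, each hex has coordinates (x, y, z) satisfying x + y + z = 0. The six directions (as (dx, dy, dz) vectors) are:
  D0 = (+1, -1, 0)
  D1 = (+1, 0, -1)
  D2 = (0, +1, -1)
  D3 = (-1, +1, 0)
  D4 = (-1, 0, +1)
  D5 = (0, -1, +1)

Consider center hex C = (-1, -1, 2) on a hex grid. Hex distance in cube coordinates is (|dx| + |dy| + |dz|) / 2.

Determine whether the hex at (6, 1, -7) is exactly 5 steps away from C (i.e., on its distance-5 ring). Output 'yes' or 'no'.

Answer: no

Derivation:
|px - cx| = |6 - (-1)| = 7
|py - cy| = |1 - (-1)| = 2
|pz - cz| = |-7 - 2| = 9
distance = (7+2+9)/2 = 18/2 = 9
radius = 5; distance != radius -> no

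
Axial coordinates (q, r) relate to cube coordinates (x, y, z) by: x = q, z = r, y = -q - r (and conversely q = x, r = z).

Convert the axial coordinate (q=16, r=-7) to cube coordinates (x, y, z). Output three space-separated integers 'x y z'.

Answer: 16 -9 -7

Derivation:
x = q = 16
z = r = -7
y = -x - z = -(16) - (-7) = -9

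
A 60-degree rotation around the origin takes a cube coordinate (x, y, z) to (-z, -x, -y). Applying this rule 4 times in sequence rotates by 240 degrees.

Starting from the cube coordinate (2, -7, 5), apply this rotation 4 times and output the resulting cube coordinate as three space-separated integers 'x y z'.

Start: (2, -7, 5)
Step 1: (2, -7, 5) -> (-(5), -(2), -(-7)) = (-5, -2, 7)
Step 2: (-5, -2, 7) -> (-(7), -(-5), -(-2)) = (-7, 5, 2)
Step 3: (-7, 5, 2) -> (-(2), -(-7), -(5)) = (-2, 7, -5)
Step 4: (-2, 7, -5) -> (-(-5), -(-2), -(7)) = (5, 2, -7)

Answer: 5 2 -7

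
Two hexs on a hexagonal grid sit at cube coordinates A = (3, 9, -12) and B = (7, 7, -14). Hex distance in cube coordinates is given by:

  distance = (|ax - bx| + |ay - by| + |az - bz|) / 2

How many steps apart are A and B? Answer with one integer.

|ax - bx| = |3 - 7| = 4
|ay - by| = |9 - 7| = 2
|az - bz| = |-12 - (-14)| = 2
distance = (4 + 2 + 2) / 2 = 8 / 2 = 4

Answer: 4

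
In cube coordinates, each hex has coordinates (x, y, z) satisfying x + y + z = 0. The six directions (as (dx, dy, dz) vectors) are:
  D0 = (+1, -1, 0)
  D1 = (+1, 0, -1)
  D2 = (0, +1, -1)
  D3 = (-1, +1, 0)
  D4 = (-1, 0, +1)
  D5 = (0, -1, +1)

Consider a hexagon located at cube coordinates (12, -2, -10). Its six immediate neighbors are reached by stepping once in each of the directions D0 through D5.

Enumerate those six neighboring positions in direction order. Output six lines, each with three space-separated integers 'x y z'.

Answer: 13 -3 -10
13 -2 -11
12 -1 -11
11 -1 -10
11 -2 -9
12 -3 -9

Derivation:
Center: (12, -2, -10). Add each direction:
  D0: (12, -2, -10) + (1, -1, 0) = (13, -3, -10)
  D1: (12, -2, -10) + (1, 0, -1) = (13, -2, -11)
  D2: (12, -2, -10) + (0, 1, -1) = (12, -1, -11)
  D3: (12, -2, -10) + (-1, 1, 0) = (11, -1, -10)
  D4: (12, -2, -10) + (-1, 0, 1) = (11, -2, -9)
  D5: (12, -2, -10) + (0, -1, 1) = (12, -3, -9)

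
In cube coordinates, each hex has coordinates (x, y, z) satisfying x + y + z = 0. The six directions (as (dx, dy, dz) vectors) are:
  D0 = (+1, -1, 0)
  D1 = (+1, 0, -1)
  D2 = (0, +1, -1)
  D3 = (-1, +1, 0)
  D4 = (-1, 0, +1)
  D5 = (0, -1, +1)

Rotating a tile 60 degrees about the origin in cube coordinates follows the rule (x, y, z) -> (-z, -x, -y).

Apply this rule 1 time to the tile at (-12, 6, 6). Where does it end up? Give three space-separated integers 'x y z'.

Start: (-12, 6, 6)
Step 1: (-12, 6, 6) -> (-(6), -(-12), -(6)) = (-6, 12, -6)

Answer: -6 12 -6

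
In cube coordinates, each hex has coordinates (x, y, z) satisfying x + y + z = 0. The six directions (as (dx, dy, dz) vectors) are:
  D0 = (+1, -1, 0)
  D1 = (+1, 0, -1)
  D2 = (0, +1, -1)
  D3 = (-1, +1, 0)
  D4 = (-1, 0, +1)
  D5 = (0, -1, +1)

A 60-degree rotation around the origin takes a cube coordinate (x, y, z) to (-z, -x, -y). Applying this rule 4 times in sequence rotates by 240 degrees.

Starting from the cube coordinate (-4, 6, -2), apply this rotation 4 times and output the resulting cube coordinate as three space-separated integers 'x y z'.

Start: (-4, 6, -2)
Step 1: (-4, 6, -2) -> (-(-2), -(-4), -(6)) = (2, 4, -6)
Step 2: (2, 4, -6) -> (-(-6), -(2), -(4)) = (6, -2, -4)
Step 3: (6, -2, -4) -> (-(-4), -(6), -(-2)) = (4, -6, 2)
Step 4: (4, -6, 2) -> (-(2), -(4), -(-6)) = (-2, -4, 6)

Answer: -2 -4 6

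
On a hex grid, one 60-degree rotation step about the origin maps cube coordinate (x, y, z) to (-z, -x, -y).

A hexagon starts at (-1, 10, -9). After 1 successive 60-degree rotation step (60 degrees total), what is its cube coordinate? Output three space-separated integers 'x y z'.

Start: (-1, 10, -9)
Step 1: (-1, 10, -9) -> (-(-9), -(-1), -(10)) = (9, 1, -10)

Answer: 9 1 -10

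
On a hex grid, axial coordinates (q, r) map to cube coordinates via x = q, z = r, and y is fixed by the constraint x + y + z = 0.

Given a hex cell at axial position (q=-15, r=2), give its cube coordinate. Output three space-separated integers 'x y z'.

Answer: -15 13 2

Derivation:
x = q = -15
z = r = 2
y = -x - z = -(-15) - (2) = 13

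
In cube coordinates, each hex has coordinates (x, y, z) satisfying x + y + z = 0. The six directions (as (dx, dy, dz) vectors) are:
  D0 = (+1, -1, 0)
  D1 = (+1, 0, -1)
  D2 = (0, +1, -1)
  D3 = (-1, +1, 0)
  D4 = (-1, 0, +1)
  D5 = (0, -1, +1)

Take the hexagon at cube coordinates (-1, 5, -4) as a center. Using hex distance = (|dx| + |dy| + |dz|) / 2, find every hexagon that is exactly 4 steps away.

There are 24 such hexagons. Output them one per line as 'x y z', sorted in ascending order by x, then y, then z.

Answer: -5 5 0
-5 6 -1
-5 7 -2
-5 8 -3
-5 9 -4
-4 4 0
-4 9 -5
-3 3 0
-3 9 -6
-2 2 0
-2 9 -7
-1 1 0
-1 9 -8
0 1 -1
0 8 -8
1 1 -2
1 7 -8
2 1 -3
2 6 -8
3 1 -4
3 2 -5
3 3 -6
3 4 -7
3 5 -8

Derivation:
Walk ring at distance 4 from (-1, 5, -4):
Start at center + D4*4 = (-5, 5, 0)
  hex 0: (-5, 5, 0)
  hex 1: (-4, 4, 0)
  hex 2: (-3, 3, 0)
  hex 3: (-2, 2, 0)
  hex 4: (-1, 1, 0)
  hex 5: (0, 1, -1)
  hex 6: (1, 1, -2)
  hex 7: (2, 1, -3)
  hex 8: (3, 1, -4)
  hex 9: (3, 2, -5)
  hex 10: (3, 3, -6)
  hex 11: (3, 4, -7)
  hex 12: (3, 5, -8)
  hex 13: (2, 6, -8)
  hex 14: (1, 7, -8)
  hex 15: (0, 8, -8)
  hex 16: (-1, 9, -8)
  hex 17: (-2, 9, -7)
  hex 18: (-3, 9, -6)
  hex 19: (-4, 9, -5)
  hex 20: (-5, 9, -4)
  hex 21: (-5, 8, -3)
  hex 22: (-5, 7, -2)
  hex 23: (-5, 6, -1)
Sorted: 24 hexes.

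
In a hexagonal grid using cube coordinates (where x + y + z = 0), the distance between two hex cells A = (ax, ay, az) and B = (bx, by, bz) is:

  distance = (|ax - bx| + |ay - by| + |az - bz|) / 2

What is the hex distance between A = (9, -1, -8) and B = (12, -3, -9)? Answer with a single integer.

|ax - bx| = |9 - 12| = 3
|ay - by| = |-1 - (-3)| = 2
|az - bz| = |-8 - (-9)| = 1
distance = (3 + 2 + 1) / 2 = 6 / 2 = 3

Answer: 3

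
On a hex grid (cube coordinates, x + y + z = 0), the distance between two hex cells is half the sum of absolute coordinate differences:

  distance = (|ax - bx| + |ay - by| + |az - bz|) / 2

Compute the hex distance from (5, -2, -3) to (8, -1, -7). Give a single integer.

Answer: 4

Derivation:
|ax - bx| = |5 - 8| = 3
|ay - by| = |-2 - (-1)| = 1
|az - bz| = |-3 - (-7)| = 4
distance = (3 + 1 + 4) / 2 = 8 / 2 = 4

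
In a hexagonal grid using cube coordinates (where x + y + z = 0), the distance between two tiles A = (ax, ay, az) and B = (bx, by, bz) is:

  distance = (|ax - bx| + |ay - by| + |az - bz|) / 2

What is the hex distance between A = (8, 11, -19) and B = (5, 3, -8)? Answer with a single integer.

Answer: 11

Derivation:
|ax - bx| = |8 - 5| = 3
|ay - by| = |11 - 3| = 8
|az - bz| = |-19 - (-8)| = 11
distance = (3 + 8 + 11) / 2 = 22 / 2 = 11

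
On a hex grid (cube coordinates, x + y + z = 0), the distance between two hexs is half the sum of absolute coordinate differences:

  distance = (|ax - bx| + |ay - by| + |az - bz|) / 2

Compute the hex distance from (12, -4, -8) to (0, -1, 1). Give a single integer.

Answer: 12

Derivation:
|ax - bx| = |12 - 0| = 12
|ay - by| = |-4 - (-1)| = 3
|az - bz| = |-8 - 1| = 9
distance = (12 + 3 + 9) / 2 = 24 / 2 = 12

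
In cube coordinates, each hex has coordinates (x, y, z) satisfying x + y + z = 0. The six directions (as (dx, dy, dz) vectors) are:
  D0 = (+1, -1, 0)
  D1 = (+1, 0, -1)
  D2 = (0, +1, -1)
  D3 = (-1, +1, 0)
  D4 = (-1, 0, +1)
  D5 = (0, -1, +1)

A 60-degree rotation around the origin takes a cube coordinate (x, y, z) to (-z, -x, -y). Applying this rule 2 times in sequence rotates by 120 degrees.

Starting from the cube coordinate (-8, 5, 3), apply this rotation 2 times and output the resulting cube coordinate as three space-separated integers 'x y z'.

Start: (-8, 5, 3)
Step 1: (-8, 5, 3) -> (-(3), -(-8), -(5)) = (-3, 8, -5)
Step 2: (-3, 8, -5) -> (-(-5), -(-3), -(8)) = (5, 3, -8)

Answer: 5 3 -8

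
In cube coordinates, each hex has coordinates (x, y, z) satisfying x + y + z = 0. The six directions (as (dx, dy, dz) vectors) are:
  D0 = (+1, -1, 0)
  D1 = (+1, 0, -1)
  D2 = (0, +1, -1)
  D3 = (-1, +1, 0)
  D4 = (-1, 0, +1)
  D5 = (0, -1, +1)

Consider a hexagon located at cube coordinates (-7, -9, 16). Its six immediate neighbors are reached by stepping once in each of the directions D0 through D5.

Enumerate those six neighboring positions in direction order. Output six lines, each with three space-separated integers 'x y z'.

Answer: -6 -10 16
-6 -9 15
-7 -8 15
-8 -8 16
-8 -9 17
-7 -10 17

Derivation:
Center: (-7, -9, 16). Add each direction:
  D0: (-7, -9, 16) + (1, -1, 0) = (-6, -10, 16)
  D1: (-7, -9, 16) + (1, 0, -1) = (-6, -9, 15)
  D2: (-7, -9, 16) + (0, 1, -1) = (-7, -8, 15)
  D3: (-7, -9, 16) + (-1, 1, 0) = (-8, -8, 16)
  D4: (-7, -9, 16) + (-1, 0, 1) = (-8, -9, 17)
  D5: (-7, -9, 16) + (0, -1, 1) = (-7, -10, 17)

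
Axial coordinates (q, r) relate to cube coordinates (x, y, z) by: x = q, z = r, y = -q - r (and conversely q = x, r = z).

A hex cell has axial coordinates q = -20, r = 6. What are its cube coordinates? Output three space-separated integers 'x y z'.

x = q = -20
z = r = 6
y = -x - z = -(-20) - (6) = 14

Answer: -20 14 6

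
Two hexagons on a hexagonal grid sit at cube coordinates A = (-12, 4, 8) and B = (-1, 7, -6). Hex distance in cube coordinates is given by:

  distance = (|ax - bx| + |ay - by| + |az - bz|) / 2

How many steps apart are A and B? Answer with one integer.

Answer: 14

Derivation:
|ax - bx| = |-12 - (-1)| = 11
|ay - by| = |4 - 7| = 3
|az - bz| = |8 - (-6)| = 14
distance = (11 + 3 + 14) / 2 = 28 / 2 = 14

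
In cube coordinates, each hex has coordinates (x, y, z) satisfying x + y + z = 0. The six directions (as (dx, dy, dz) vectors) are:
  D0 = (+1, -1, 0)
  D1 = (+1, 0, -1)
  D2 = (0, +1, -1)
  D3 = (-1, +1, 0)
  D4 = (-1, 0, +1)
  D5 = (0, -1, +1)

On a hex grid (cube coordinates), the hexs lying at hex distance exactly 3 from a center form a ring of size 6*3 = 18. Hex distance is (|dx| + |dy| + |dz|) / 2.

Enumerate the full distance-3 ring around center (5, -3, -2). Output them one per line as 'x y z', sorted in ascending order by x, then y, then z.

Answer: 2 -3 1
2 -2 0
2 -1 -1
2 0 -2
3 -4 1
3 0 -3
4 -5 1
4 0 -4
5 -6 1
5 0 -5
6 -6 0
6 -1 -5
7 -6 -1
7 -2 -5
8 -6 -2
8 -5 -3
8 -4 -4
8 -3 -5

Derivation:
Walk ring at distance 3 from (5, -3, -2):
Start at center + D4*3 = (2, -3, 1)
  hex 0: (2, -3, 1)
  hex 1: (3, -4, 1)
  hex 2: (4, -5, 1)
  hex 3: (5, -6, 1)
  hex 4: (6, -6, 0)
  hex 5: (7, -6, -1)
  hex 6: (8, -6, -2)
  hex 7: (8, -5, -3)
  hex 8: (8, -4, -4)
  hex 9: (8, -3, -5)
  hex 10: (7, -2, -5)
  hex 11: (6, -1, -5)
  hex 12: (5, 0, -5)
  hex 13: (4, 0, -4)
  hex 14: (3, 0, -3)
  hex 15: (2, 0, -2)
  hex 16: (2, -1, -1)
  hex 17: (2, -2, 0)
Sorted: 18 hexes.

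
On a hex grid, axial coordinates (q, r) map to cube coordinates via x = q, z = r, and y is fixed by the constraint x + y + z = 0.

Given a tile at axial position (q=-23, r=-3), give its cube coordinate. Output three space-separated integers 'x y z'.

Answer: -23 26 -3

Derivation:
x = q = -23
z = r = -3
y = -x - z = -(-23) - (-3) = 26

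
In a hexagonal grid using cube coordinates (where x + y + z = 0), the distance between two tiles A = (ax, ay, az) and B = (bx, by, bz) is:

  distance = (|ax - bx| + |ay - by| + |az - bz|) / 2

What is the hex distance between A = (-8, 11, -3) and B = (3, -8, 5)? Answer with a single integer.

Answer: 19

Derivation:
|ax - bx| = |-8 - 3| = 11
|ay - by| = |11 - (-8)| = 19
|az - bz| = |-3 - 5| = 8
distance = (11 + 19 + 8) / 2 = 38 / 2 = 19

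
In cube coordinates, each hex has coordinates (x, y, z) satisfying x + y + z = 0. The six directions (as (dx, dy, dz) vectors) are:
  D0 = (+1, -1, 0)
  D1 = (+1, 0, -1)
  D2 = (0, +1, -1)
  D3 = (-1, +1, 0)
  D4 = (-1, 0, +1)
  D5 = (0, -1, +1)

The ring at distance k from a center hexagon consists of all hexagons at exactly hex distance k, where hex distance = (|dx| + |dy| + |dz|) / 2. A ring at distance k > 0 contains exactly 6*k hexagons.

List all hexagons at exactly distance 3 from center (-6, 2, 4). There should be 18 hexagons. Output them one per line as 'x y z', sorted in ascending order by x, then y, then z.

Answer: -9 2 7
-9 3 6
-9 4 5
-9 5 4
-8 1 7
-8 5 3
-7 0 7
-7 5 2
-6 -1 7
-6 5 1
-5 -1 6
-5 4 1
-4 -1 5
-4 3 1
-3 -1 4
-3 0 3
-3 1 2
-3 2 1

Derivation:
Walk ring at distance 3 from (-6, 2, 4):
Start at center + D4*3 = (-9, 2, 7)
  hex 0: (-9, 2, 7)
  hex 1: (-8, 1, 7)
  hex 2: (-7, 0, 7)
  hex 3: (-6, -1, 7)
  hex 4: (-5, -1, 6)
  hex 5: (-4, -1, 5)
  hex 6: (-3, -1, 4)
  hex 7: (-3, 0, 3)
  hex 8: (-3, 1, 2)
  hex 9: (-3, 2, 1)
  hex 10: (-4, 3, 1)
  hex 11: (-5, 4, 1)
  hex 12: (-6, 5, 1)
  hex 13: (-7, 5, 2)
  hex 14: (-8, 5, 3)
  hex 15: (-9, 5, 4)
  hex 16: (-9, 4, 5)
  hex 17: (-9, 3, 6)
Sorted: 18 hexes.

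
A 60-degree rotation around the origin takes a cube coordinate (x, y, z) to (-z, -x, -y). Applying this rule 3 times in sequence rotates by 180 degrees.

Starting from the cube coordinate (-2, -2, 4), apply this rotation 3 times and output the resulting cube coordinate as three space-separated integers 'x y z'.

Start: (-2, -2, 4)
Step 1: (-2, -2, 4) -> (-(4), -(-2), -(-2)) = (-4, 2, 2)
Step 2: (-4, 2, 2) -> (-(2), -(-4), -(2)) = (-2, 4, -2)
Step 3: (-2, 4, -2) -> (-(-2), -(-2), -(4)) = (2, 2, -4)

Answer: 2 2 -4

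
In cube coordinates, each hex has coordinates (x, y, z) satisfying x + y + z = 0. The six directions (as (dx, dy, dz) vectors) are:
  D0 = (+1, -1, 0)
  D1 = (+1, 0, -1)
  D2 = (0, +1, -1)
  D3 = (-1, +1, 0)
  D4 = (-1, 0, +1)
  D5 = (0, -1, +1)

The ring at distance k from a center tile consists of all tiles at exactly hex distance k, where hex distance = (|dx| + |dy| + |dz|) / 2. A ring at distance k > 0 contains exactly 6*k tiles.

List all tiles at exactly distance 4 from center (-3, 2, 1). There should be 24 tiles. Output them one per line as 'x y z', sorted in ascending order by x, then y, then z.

Answer: -7 2 5
-7 3 4
-7 4 3
-7 5 2
-7 6 1
-6 1 5
-6 6 0
-5 0 5
-5 6 -1
-4 -1 5
-4 6 -2
-3 -2 5
-3 6 -3
-2 -2 4
-2 5 -3
-1 -2 3
-1 4 -3
0 -2 2
0 3 -3
1 -2 1
1 -1 0
1 0 -1
1 1 -2
1 2 -3

Derivation:
Walk ring at distance 4 from (-3, 2, 1):
Start at center + D4*4 = (-7, 2, 5)
  hex 0: (-7, 2, 5)
  hex 1: (-6, 1, 5)
  hex 2: (-5, 0, 5)
  hex 3: (-4, -1, 5)
  hex 4: (-3, -2, 5)
  hex 5: (-2, -2, 4)
  hex 6: (-1, -2, 3)
  hex 7: (0, -2, 2)
  hex 8: (1, -2, 1)
  hex 9: (1, -1, 0)
  hex 10: (1, 0, -1)
  hex 11: (1, 1, -2)
  hex 12: (1, 2, -3)
  hex 13: (0, 3, -3)
  hex 14: (-1, 4, -3)
  hex 15: (-2, 5, -3)
  hex 16: (-3, 6, -3)
  hex 17: (-4, 6, -2)
  hex 18: (-5, 6, -1)
  hex 19: (-6, 6, 0)
  hex 20: (-7, 6, 1)
  hex 21: (-7, 5, 2)
  hex 22: (-7, 4, 3)
  hex 23: (-7, 3, 4)
Sorted: 24 hexes.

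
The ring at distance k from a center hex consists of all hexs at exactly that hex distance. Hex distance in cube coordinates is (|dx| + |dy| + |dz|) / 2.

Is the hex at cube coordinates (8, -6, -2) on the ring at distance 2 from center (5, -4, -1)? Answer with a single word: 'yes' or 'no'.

Answer: no

Derivation:
|px - cx| = |8 - 5| = 3
|py - cy| = |-6 - (-4)| = 2
|pz - cz| = |-2 - (-1)| = 1
distance = (3+2+1)/2 = 6/2 = 3
radius = 2; distance != radius -> no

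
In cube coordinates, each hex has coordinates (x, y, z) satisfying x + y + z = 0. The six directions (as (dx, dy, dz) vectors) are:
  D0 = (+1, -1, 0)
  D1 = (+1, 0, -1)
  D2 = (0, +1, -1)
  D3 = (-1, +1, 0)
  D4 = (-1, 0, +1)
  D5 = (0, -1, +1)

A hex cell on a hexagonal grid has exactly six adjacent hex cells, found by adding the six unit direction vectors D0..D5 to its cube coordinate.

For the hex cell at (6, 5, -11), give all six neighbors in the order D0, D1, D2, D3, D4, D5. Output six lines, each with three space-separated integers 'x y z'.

Center: (6, 5, -11). Add each direction:
  D0: (6, 5, -11) + (1, -1, 0) = (7, 4, -11)
  D1: (6, 5, -11) + (1, 0, -1) = (7, 5, -12)
  D2: (6, 5, -11) + (0, 1, -1) = (6, 6, -12)
  D3: (6, 5, -11) + (-1, 1, 0) = (5, 6, -11)
  D4: (6, 5, -11) + (-1, 0, 1) = (5, 5, -10)
  D5: (6, 5, -11) + (0, -1, 1) = (6, 4, -10)

Answer: 7 4 -11
7 5 -12
6 6 -12
5 6 -11
5 5 -10
6 4 -10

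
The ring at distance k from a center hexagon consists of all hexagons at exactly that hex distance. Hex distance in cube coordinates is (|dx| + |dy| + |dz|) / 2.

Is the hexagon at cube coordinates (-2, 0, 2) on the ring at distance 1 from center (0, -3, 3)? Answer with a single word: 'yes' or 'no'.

|px - cx| = |-2 - 0| = 2
|py - cy| = |0 - (-3)| = 3
|pz - cz| = |2 - 3| = 1
distance = (2+3+1)/2 = 6/2 = 3
radius = 1; distance != radius -> no

Answer: no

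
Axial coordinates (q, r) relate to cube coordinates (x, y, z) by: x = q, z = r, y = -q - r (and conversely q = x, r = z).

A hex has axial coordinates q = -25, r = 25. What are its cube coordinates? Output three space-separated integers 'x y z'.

Answer: -25 0 25

Derivation:
x = q = -25
z = r = 25
y = -x - z = -(-25) - (25) = 0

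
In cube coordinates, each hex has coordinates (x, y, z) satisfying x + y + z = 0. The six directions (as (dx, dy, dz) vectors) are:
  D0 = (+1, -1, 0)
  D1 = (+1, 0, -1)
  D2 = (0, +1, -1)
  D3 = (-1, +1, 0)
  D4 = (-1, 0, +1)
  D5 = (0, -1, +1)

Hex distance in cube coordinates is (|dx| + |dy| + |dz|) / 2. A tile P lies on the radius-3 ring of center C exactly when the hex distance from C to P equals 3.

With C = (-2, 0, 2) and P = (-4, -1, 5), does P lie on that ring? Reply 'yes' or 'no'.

Answer: yes

Derivation:
|px - cx| = |-4 - (-2)| = 2
|py - cy| = |-1 - 0| = 1
|pz - cz| = |5 - 2| = 3
distance = (2+1+3)/2 = 6/2 = 3
radius = 3; distance == radius -> yes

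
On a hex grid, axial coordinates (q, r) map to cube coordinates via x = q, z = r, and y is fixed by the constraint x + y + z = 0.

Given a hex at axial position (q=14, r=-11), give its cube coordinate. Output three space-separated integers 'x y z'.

x = q = 14
z = r = -11
y = -x - z = -(14) - (-11) = -3

Answer: 14 -3 -11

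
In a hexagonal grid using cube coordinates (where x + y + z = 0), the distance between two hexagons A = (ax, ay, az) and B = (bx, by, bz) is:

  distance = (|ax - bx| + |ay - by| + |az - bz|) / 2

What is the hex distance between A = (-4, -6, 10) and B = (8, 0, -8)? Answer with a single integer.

|ax - bx| = |-4 - 8| = 12
|ay - by| = |-6 - 0| = 6
|az - bz| = |10 - (-8)| = 18
distance = (12 + 6 + 18) / 2 = 36 / 2 = 18

Answer: 18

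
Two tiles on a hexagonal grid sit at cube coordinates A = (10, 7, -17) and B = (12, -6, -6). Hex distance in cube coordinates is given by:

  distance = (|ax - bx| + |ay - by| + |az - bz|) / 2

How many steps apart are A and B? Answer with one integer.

Answer: 13

Derivation:
|ax - bx| = |10 - 12| = 2
|ay - by| = |7 - (-6)| = 13
|az - bz| = |-17 - (-6)| = 11
distance = (2 + 13 + 11) / 2 = 26 / 2 = 13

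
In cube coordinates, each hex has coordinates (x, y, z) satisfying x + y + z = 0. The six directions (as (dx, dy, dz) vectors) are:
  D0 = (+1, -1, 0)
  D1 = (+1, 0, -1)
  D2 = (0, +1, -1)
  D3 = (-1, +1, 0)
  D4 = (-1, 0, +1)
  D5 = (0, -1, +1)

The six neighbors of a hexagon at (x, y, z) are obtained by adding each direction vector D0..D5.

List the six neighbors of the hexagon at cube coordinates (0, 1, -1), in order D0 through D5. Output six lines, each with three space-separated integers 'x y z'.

Center: (0, 1, -1). Add each direction:
  D0: (0, 1, -1) + (1, -1, 0) = (1, 0, -1)
  D1: (0, 1, -1) + (1, 0, -1) = (1, 1, -2)
  D2: (0, 1, -1) + (0, 1, -1) = (0, 2, -2)
  D3: (0, 1, -1) + (-1, 1, 0) = (-1, 2, -1)
  D4: (0, 1, -1) + (-1, 0, 1) = (-1, 1, 0)
  D5: (0, 1, -1) + (0, -1, 1) = (0, 0, 0)

Answer: 1 0 -1
1 1 -2
0 2 -2
-1 2 -1
-1 1 0
0 0 0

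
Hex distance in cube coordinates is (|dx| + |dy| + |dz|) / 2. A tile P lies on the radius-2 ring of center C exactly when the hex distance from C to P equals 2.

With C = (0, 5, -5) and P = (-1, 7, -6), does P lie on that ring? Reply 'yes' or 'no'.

|px - cx| = |-1 - 0| = 1
|py - cy| = |7 - 5| = 2
|pz - cz| = |-6 - (-5)| = 1
distance = (1+2+1)/2 = 4/2 = 2
radius = 2; distance == radius -> yes

Answer: yes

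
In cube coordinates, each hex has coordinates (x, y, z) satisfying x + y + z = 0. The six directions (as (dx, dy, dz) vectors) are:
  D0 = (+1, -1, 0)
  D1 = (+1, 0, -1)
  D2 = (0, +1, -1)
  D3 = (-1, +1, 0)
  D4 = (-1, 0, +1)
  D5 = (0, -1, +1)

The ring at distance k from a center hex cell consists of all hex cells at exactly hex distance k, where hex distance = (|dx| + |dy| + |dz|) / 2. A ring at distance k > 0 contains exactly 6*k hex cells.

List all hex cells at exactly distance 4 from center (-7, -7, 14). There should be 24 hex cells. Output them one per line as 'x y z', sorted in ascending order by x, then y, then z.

Answer: -11 -7 18
-11 -6 17
-11 -5 16
-11 -4 15
-11 -3 14
-10 -8 18
-10 -3 13
-9 -9 18
-9 -3 12
-8 -10 18
-8 -3 11
-7 -11 18
-7 -3 10
-6 -11 17
-6 -4 10
-5 -11 16
-5 -5 10
-4 -11 15
-4 -6 10
-3 -11 14
-3 -10 13
-3 -9 12
-3 -8 11
-3 -7 10

Derivation:
Walk ring at distance 4 from (-7, -7, 14):
Start at center + D4*4 = (-11, -7, 18)
  hex 0: (-11, -7, 18)
  hex 1: (-10, -8, 18)
  hex 2: (-9, -9, 18)
  hex 3: (-8, -10, 18)
  hex 4: (-7, -11, 18)
  hex 5: (-6, -11, 17)
  hex 6: (-5, -11, 16)
  hex 7: (-4, -11, 15)
  hex 8: (-3, -11, 14)
  hex 9: (-3, -10, 13)
  hex 10: (-3, -9, 12)
  hex 11: (-3, -8, 11)
  hex 12: (-3, -7, 10)
  hex 13: (-4, -6, 10)
  hex 14: (-5, -5, 10)
  hex 15: (-6, -4, 10)
  hex 16: (-7, -3, 10)
  hex 17: (-8, -3, 11)
  hex 18: (-9, -3, 12)
  hex 19: (-10, -3, 13)
  hex 20: (-11, -3, 14)
  hex 21: (-11, -4, 15)
  hex 22: (-11, -5, 16)
  hex 23: (-11, -6, 17)
Sorted: 24 hexes.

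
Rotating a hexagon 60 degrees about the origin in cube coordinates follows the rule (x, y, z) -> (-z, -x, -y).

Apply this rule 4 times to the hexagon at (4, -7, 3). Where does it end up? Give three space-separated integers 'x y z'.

Answer: 3 4 -7

Derivation:
Start: (4, -7, 3)
Step 1: (4, -7, 3) -> (-(3), -(4), -(-7)) = (-3, -4, 7)
Step 2: (-3, -4, 7) -> (-(7), -(-3), -(-4)) = (-7, 3, 4)
Step 3: (-7, 3, 4) -> (-(4), -(-7), -(3)) = (-4, 7, -3)
Step 4: (-4, 7, -3) -> (-(-3), -(-4), -(7)) = (3, 4, -7)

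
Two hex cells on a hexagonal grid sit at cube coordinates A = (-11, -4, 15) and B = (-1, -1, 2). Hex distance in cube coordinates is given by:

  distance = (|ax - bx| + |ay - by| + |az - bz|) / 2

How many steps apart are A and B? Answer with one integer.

|ax - bx| = |-11 - (-1)| = 10
|ay - by| = |-4 - (-1)| = 3
|az - bz| = |15 - 2| = 13
distance = (10 + 3 + 13) / 2 = 26 / 2 = 13

Answer: 13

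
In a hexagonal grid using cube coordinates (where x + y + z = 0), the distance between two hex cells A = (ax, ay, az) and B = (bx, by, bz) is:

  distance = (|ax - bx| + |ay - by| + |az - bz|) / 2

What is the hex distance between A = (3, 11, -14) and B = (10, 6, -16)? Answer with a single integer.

Answer: 7

Derivation:
|ax - bx| = |3 - 10| = 7
|ay - by| = |11 - 6| = 5
|az - bz| = |-14 - (-16)| = 2
distance = (7 + 5 + 2) / 2 = 14 / 2 = 7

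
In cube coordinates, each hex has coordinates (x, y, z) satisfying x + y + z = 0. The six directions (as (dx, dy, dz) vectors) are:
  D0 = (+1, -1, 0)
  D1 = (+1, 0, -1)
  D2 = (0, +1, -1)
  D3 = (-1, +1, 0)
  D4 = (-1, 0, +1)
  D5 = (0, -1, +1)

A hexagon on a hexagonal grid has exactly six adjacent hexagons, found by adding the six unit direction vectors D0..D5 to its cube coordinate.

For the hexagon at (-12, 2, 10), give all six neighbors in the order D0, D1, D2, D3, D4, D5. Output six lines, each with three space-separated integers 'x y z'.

Answer: -11 1 10
-11 2 9
-12 3 9
-13 3 10
-13 2 11
-12 1 11

Derivation:
Center: (-12, 2, 10). Add each direction:
  D0: (-12, 2, 10) + (1, -1, 0) = (-11, 1, 10)
  D1: (-12, 2, 10) + (1, 0, -1) = (-11, 2, 9)
  D2: (-12, 2, 10) + (0, 1, -1) = (-12, 3, 9)
  D3: (-12, 2, 10) + (-1, 1, 0) = (-13, 3, 10)
  D4: (-12, 2, 10) + (-1, 0, 1) = (-13, 2, 11)
  D5: (-12, 2, 10) + (0, -1, 1) = (-12, 1, 11)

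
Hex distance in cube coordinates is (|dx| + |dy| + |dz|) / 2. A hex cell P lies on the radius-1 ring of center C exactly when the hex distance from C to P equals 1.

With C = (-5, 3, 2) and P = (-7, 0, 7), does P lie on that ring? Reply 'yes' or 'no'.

Answer: no

Derivation:
|px - cx| = |-7 - (-5)| = 2
|py - cy| = |0 - 3| = 3
|pz - cz| = |7 - 2| = 5
distance = (2+3+5)/2 = 10/2 = 5
radius = 1; distance != radius -> no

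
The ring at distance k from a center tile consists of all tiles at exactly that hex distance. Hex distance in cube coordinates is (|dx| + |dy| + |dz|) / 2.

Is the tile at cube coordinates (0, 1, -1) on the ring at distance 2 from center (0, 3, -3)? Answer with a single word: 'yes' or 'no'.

Answer: yes

Derivation:
|px - cx| = |0 - 0| = 0
|py - cy| = |1 - 3| = 2
|pz - cz| = |-1 - (-3)| = 2
distance = (0+2+2)/2 = 4/2 = 2
radius = 2; distance == radius -> yes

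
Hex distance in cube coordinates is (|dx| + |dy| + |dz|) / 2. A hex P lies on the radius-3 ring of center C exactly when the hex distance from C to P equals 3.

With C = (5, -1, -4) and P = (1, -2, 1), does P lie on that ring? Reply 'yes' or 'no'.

Answer: no

Derivation:
|px - cx| = |1 - 5| = 4
|py - cy| = |-2 - (-1)| = 1
|pz - cz| = |1 - (-4)| = 5
distance = (4+1+5)/2 = 10/2 = 5
radius = 3; distance != radius -> no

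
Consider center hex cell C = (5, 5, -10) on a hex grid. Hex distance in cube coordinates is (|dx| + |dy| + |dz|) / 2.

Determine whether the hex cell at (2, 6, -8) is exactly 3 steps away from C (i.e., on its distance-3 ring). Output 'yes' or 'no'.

|px - cx| = |2 - 5| = 3
|py - cy| = |6 - 5| = 1
|pz - cz| = |-8 - (-10)| = 2
distance = (3+1+2)/2 = 6/2 = 3
radius = 3; distance == radius -> yes

Answer: yes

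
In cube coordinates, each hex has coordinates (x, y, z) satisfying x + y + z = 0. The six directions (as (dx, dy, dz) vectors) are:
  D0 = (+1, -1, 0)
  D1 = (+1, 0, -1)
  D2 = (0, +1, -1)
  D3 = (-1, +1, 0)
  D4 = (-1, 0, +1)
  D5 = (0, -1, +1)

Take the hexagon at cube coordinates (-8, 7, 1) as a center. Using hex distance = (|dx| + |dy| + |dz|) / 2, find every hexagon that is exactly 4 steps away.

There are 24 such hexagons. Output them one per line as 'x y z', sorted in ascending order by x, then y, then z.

Answer: -12 7 5
-12 8 4
-12 9 3
-12 10 2
-12 11 1
-11 6 5
-11 11 0
-10 5 5
-10 11 -1
-9 4 5
-9 11 -2
-8 3 5
-8 11 -3
-7 3 4
-7 10 -3
-6 3 3
-6 9 -3
-5 3 2
-5 8 -3
-4 3 1
-4 4 0
-4 5 -1
-4 6 -2
-4 7 -3

Derivation:
Walk ring at distance 4 from (-8, 7, 1):
Start at center + D4*4 = (-12, 7, 5)
  hex 0: (-12, 7, 5)
  hex 1: (-11, 6, 5)
  hex 2: (-10, 5, 5)
  hex 3: (-9, 4, 5)
  hex 4: (-8, 3, 5)
  hex 5: (-7, 3, 4)
  hex 6: (-6, 3, 3)
  hex 7: (-5, 3, 2)
  hex 8: (-4, 3, 1)
  hex 9: (-4, 4, 0)
  hex 10: (-4, 5, -1)
  hex 11: (-4, 6, -2)
  hex 12: (-4, 7, -3)
  hex 13: (-5, 8, -3)
  hex 14: (-6, 9, -3)
  hex 15: (-7, 10, -3)
  hex 16: (-8, 11, -3)
  hex 17: (-9, 11, -2)
  hex 18: (-10, 11, -1)
  hex 19: (-11, 11, 0)
  hex 20: (-12, 11, 1)
  hex 21: (-12, 10, 2)
  hex 22: (-12, 9, 3)
  hex 23: (-12, 8, 4)
Sorted: 24 hexes.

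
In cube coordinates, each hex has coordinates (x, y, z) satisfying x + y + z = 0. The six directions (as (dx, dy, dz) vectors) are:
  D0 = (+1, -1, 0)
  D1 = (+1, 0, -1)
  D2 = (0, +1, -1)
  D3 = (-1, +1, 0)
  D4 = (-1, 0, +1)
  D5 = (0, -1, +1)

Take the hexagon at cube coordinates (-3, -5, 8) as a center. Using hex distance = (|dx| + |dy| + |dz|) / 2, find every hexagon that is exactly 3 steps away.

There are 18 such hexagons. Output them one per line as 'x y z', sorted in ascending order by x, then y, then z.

Walk ring at distance 3 from (-3, -5, 8):
Start at center + D4*3 = (-6, -5, 11)
  hex 0: (-6, -5, 11)
  hex 1: (-5, -6, 11)
  hex 2: (-4, -7, 11)
  hex 3: (-3, -8, 11)
  hex 4: (-2, -8, 10)
  hex 5: (-1, -8, 9)
  hex 6: (0, -8, 8)
  hex 7: (0, -7, 7)
  hex 8: (0, -6, 6)
  hex 9: (0, -5, 5)
  hex 10: (-1, -4, 5)
  hex 11: (-2, -3, 5)
  hex 12: (-3, -2, 5)
  hex 13: (-4, -2, 6)
  hex 14: (-5, -2, 7)
  hex 15: (-6, -2, 8)
  hex 16: (-6, -3, 9)
  hex 17: (-6, -4, 10)
Sorted: 18 hexes.

Answer: -6 -5 11
-6 -4 10
-6 -3 9
-6 -2 8
-5 -6 11
-5 -2 7
-4 -7 11
-4 -2 6
-3 -8 11
-3 -2 5
-2 -8 10
-2 -3 5
-1 -8 9
-1 -4 5
0 -8 8
0 -7 7
0 -6 6
0 -5 5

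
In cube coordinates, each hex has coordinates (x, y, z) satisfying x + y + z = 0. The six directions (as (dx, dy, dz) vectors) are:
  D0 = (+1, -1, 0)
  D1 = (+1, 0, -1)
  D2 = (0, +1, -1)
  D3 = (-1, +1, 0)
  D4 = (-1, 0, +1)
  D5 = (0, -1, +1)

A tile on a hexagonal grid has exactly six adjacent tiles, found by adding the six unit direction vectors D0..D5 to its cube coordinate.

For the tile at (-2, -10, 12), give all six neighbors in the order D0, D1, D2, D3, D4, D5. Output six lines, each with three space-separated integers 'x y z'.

Answer: -1 -11 12
-1 -10 11
-2 -9 11
-3 -9 12
-3 -10 13
-2 -11 13

Derivation:
Center: (-2, -10, 12). Add each direction:
  D0: (-2, -10, 12) + (1, -1, 0) = (-1, -11, 12)
  D1: (-2, -10, 12) + (1, 0, -1) = (-1, -10, 11)
  D2: (-2, -10, 12) + (0, 1, -1) = (-2, -9, 11)
  D3: (-2, -10, 12) + (-1, 1, 0) = (-3, -9, 12)
  D4: (-2, -10, 12) + (-1, 0, 1) = (-3, -10, 13)
  D5: (-2, -10, 12) + (0, -1, 1) = (-2, -11, 13)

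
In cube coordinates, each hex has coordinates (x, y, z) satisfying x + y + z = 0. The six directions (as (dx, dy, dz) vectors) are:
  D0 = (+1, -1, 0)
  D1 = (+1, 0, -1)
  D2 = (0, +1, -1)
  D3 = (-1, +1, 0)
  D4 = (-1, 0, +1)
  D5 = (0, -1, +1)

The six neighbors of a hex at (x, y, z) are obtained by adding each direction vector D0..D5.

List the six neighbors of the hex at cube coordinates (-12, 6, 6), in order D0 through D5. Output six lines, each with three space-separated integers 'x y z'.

Answer: -11 5 6
-11 6 5
-12 7 5
-13 7 6
-13 6 7
-12 5 7

Derivation:
Center: (-12, 6, 6). Add each direction:
  D0: (-12, 6, 6) + (1, -1, 0) = (-11, 5, 6)
  D1: (-12, 6, 6) + (1, 0, -1) = (-11, 6, 5)
  D2: (-12, 6, 6) + (0, 1, -1) = (-12, 7, 5)
  D3: (-12, 6, 6) + (-1, 1, 0) = (-13, 7, 6)
  D4: (-12, 6, 6) + (-1, 0, 1) = (-13, 6, 7)
  D5: (-12, 6, 6) + (0, -1, 1) = (-12, 5, 7)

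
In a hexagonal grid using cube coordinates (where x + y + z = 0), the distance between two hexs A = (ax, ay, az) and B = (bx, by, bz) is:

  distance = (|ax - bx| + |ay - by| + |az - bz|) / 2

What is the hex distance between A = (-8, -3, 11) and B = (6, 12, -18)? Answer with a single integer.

|ax - bx| = |-8 - 6| = 14
|ay - by| = |-3 - 12| = 15
|az - bz| = |11 - (-18)| = 29
distance = (14 + 15 + 29) / 2 = 58 / 2 = 29

Answer: 29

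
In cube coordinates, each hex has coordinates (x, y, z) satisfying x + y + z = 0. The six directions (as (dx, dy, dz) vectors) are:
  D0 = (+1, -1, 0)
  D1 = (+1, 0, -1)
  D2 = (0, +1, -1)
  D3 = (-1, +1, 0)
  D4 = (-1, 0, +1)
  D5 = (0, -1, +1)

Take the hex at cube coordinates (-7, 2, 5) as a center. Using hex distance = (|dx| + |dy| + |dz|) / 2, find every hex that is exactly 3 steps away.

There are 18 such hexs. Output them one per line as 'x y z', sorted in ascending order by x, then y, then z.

Walk ring at distance 3 from (-7, 2, 5):
Start at center + D4*3 = (-10, 2, 8)
  hex 0: (-10, 2, 8)
  hex 1: (-9, 1, 8)
  hex 2: (-8, 0, 8)
  hex 3: (-7, -1, 8)
  hex 4: (-6, -1, 7)
  hex 5: (-5, -1, 6)
  hex 6: (-4, -1, 5)
  hex 7: (-4, 0, 4)
  hex 8: (-4, 1, 3)
  hex 9: (-4, 2, 2)
  hex 10: (-5, 3, 2)
  hex 11: (-6, 4, 2)
  hex 12: (-7, 5, 2)
  hex 13: (-8, 5, 3)
  hex 14: (-9, 5, 4)
  hex 15: (-10, 5, 5)
  hex 16: (-10, 4, 6)
  hex 17: (-10, 3, 7)
Sorted: 18 hexes.

Answer: -10 2 8
-10 3 7
-10 4 6
-10 5 5
-9 1 8
-9 5 4
-8 0 8
-8 5 3
-7 -1 8
-7 5 2
-6 -1 7
-6 4 2
-5 -1 6
-5 3 2
-4 -1 5
-4 0 4
-4 1 3
-4 2 2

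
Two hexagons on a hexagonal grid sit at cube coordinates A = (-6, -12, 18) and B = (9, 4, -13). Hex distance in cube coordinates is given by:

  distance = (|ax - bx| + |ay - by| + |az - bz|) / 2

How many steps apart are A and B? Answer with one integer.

|ax - bx| = |-6 - 9| = 15
|ay - by| = |-12 - 4| = 16
|az - bz| = |18 - (-13)| = 31
distance = (15 + 16 + 31) / 2 = 62 / 2 = 31

Answer: 31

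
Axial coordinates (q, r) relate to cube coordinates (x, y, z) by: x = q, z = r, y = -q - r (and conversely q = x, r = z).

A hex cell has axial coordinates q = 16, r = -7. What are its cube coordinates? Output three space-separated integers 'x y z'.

x = q = 16
z = r = -7
y = -x - z = -(16) - (-7) = -9

Answer: 16 -9 -7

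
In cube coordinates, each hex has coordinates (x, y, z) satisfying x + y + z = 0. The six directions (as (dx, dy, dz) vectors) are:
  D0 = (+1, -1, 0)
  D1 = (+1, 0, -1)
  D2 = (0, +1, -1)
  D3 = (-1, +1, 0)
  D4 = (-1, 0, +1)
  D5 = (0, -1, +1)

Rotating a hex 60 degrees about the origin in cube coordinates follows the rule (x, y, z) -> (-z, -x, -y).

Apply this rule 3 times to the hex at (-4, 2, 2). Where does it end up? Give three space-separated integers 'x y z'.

Start: (-4, 2, 2)
Step 1: (-4, 2, 2) -> (-(2), -(-4), -(2)) = (-2, 4, -2)
Step 2: (-2, 4, -2) -> (-(-2), -(-2), -(4)) = (2, 2, -4)
Step 3: (2, 2, -4) -> (-(-4), -(2), -(2)) = (4, -2, -2)

Answer: 4 -2 -2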